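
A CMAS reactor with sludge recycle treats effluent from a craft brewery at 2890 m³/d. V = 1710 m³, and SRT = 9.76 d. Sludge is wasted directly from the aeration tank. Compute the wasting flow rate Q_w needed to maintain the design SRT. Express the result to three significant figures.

Wasting from the aeration tank: Q_w = V / θ_c = 1710 / 9.76 = 175.2 m³/d.

Q_w ≈ 175 m³/d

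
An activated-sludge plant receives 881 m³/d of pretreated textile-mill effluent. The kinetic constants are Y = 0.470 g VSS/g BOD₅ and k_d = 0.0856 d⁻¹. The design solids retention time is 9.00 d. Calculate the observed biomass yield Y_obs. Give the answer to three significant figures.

Y_obs ≈ 0.265 g VSS/g BOD₅

Y_obs = Y / (1 + k_d θ_c) = 0.470 / (1 + 0.0856 × 9.00) = 0.470 / 1.770 = 0.2655.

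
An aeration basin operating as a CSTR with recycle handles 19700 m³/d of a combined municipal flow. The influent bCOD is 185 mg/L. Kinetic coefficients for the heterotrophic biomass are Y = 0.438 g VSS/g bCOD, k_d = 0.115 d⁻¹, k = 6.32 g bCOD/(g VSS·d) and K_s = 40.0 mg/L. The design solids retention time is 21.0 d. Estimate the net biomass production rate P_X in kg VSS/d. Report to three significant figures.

Effluent substrate depends only on kinetics and SRT: S = K_s(1 + k_d θ_c) / [θ_c(Yk − k_d) − 1] = 40.0 × (1 + 0.115 × 21.0) / [21.0 × (0.438 × 6.32 − 0.115) − 1] = 136.6 / 54.72 = 2.497 mg/L.
Observed yield with endogenous decay: Y_obs = Y / (1 + k_d·θ_c) = 0.438 / (1 + 0.115 × 21.0) = 0.438 / 3.415 = 0.1283 g VSS/g bCOD.
Q·(S₀ − S) = 19700 × (185 − 2.50) × 10⁻³ = 3595 kg/d removed.
Net biomass production P_X = Y_obs × Q·(S₀ − S) = 0.1283 × 3595 = 461.1 kg VSS/d.

P_X ≈ 461 kg VSS/d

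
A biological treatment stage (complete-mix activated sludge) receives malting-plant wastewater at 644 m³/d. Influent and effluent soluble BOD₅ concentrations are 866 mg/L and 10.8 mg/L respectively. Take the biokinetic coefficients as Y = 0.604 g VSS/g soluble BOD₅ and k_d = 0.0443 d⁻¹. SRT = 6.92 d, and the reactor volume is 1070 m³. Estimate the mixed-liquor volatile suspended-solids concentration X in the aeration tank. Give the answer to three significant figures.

X ≈ 1650 mg/L

From V·X·(1 + k_d·θ_c) = Y·Q·(S₀ − S)·θ_c: X = 0.604 × 644 × (866 − 10.8) × 6.92 / [1070 × (1 + 0.0443 × 6.92)] = 1647 mg/L.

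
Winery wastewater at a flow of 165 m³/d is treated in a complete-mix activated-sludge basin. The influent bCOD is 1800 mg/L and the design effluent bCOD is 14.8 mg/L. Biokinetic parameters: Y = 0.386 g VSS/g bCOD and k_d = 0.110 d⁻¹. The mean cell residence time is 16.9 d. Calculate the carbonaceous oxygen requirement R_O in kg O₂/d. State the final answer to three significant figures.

R_O ≈ 238 kg O₂/d

The observed yield is Y_obs = Y/(1 + k_d·θ_c) = 0.386 / (1 + 0.110 × 16.9) = 0.386 / 2.859 = 0.1350 g VSS per g bCOD removed.
Mass of bCOD removed per day: Q(S₀ − S) = 165 × 1785 g/m³ = 294.6 kg/d.
P_X = Y_obs·Q·(S₀ − S) = 0.1350 × 294.6 = 39.77 kg VSS/d.
R_O = Q·ΔS − 1.42 P_X = 294.6 − 56.47 = 238.1 kg O₂/d.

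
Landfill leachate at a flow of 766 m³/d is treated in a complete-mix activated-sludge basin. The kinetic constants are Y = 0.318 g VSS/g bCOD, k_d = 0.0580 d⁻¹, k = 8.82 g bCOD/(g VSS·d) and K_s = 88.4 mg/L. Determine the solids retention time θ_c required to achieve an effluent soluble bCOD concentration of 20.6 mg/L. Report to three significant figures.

θ_c ≈ 2.12 d

At the target effluent, Y k S/(K_s+S) = 0.318×8.82×20.6/109.0 = 0.5301 d⁻¹.
θ_c = 1/(μ − k_d) = 1/(0.5301 − 0.0580) = 1/0.4721 = 2.118 d.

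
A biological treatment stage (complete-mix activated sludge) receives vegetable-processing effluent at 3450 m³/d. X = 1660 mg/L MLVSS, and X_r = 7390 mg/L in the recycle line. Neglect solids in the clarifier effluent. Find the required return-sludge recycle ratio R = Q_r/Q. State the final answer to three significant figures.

R ≈ 0.290

R = Q_r/Q = X/(X_r − X) = 1660 / (7390 − 1660) = 0.2897.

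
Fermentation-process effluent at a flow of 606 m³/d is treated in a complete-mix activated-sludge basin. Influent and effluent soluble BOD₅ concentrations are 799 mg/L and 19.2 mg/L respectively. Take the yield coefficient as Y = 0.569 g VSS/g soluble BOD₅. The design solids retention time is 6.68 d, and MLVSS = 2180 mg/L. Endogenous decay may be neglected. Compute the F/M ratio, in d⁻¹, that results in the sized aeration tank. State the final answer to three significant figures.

Biomass mass balance (decay neglected): V·X = Y·Q·(S₀ − S)·θ_c, so V = 0.569 × 606 × (799 − 19.2) × 6.68 / 2180 = 823.9 m³.
F/M = Q·S₀ / (V·X) = 606 × 799 / (823.9 × 2180) = 0.2696 g soluble BOD₅·(g VSS·d)⁻¹.

F/M ≈ 0.270 d⁻¹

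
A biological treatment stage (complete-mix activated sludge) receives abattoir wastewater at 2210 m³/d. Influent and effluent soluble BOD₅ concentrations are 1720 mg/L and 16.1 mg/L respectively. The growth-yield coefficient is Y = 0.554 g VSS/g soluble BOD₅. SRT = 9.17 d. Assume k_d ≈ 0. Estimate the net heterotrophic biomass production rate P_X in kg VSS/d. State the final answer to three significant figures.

Since k_d ≈ 0, Y_obs = Y = 0.554 g VSS/g soluble BOD₅.
Q·(S₀ − S) = 2210 × (1720 − 16.1) × 10⁻³ = 3766 kg/d removed.
So the net sludge growth is P_X = 0.5540 × 3766 = 2086 kg VSS/d.

P_X ≈ 2090 kg VSS/d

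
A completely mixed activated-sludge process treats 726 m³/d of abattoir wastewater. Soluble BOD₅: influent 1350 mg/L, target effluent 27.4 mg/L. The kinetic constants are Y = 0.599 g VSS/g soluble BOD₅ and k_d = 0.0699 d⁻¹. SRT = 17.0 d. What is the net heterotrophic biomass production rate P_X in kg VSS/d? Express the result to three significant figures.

P_X ≈ 263 kg VSS/d

Correct the yield for decay: Y_obs = Y/(1 + k_d θ_c) = 0.599 / (1 + 0.0699 × 17.0) = 0.599 / 2.188 = 0.2737.
Mass of soluble BOD₅ removed per day: Q(S₀ − S) = 726 × 1323 g/m³ = 960.2 kg/d.
Biomass produced: P_X = Y_obs·Q·ΔS = 0.2737 × 960.2 ≈ 262.8 kg VSS/d.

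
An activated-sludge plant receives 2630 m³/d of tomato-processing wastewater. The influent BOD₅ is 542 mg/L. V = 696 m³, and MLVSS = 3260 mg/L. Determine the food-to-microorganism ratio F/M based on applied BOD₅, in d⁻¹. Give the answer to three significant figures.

F/M = Q·S₀ / (V·X) = 2630 × 542 / (696.0 × 3260) = 0.6282 g BOD₅·(g VSS·d)⁻¹.

F/M ≈ 0.628 d⁻¹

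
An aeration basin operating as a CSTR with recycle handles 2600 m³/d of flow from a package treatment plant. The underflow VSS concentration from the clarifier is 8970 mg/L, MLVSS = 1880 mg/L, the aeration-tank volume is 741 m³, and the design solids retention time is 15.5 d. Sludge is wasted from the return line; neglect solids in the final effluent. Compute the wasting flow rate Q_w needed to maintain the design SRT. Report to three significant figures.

θ_c = V·X/(Q_w·X_r) when wasting from the recycle, so Q_w = V·X/(θ_c·X_r) = 741.0 × 1880 / (15.5 × 8970) = 10.02 m³/d.

Q_w ≈ 10.0 m³/d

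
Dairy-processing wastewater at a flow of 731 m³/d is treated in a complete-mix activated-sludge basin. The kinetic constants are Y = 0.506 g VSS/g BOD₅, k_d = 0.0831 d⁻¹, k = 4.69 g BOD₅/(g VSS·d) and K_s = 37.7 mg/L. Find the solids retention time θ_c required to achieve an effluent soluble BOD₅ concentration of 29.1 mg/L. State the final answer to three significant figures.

At the target effluent, Y k S/(K_s+S) = 0.506×4.69×29.1/66.80 = 1.034 d⁻¹.
1/θ_c = 1.034 − 0.0831 = 0.9507 d⁻¹, so θ_c = 1.052 d.

θ_c ≈ 1.05 d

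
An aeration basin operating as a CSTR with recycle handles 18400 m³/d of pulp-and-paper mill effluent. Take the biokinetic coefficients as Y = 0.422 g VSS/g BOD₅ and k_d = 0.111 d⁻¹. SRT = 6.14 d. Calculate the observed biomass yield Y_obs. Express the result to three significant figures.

Observed yield with endogenous decay: Y_obs = Y / (1 + k_d·θ_c) = 0.422 / (1 + 0.111 × 6.14) = 0.422 / 1.682 = 0.2510 g VSS/g BOD₅.

Y_obs ≈ 0.251 g VSS/g BOD₅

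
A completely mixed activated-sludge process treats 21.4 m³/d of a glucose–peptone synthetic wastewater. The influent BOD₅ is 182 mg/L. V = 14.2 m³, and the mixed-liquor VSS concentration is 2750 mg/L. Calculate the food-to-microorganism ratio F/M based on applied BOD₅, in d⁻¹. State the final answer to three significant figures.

Food-to-microorganism ratio F/M = Q S₀ / (V X) = 21.4 × 182 / (14.20 × 2750) = 0.09974 d⁻¹.

F/M ≈ 0.0997 d⁻¹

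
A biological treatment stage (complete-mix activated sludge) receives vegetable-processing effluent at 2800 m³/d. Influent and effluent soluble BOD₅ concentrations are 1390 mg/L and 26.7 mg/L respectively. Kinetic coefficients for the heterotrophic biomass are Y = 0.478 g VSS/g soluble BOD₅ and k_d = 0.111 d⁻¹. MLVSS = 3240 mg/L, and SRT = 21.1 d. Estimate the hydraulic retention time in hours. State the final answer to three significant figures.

Steady-state biomass mass balance: V·X·(1 + k_d·θ_c) = Y·Q·(S₀ − S)·θ_c, so V = 0.478 × 2800 × (1390 − 26.7) × 21.1 / [3240 × (1 + 0.111 × 21.1)] = 3.85×10^7 / 10828 = 3555 m³.
τ = V/Q = 3555/2800 = 1.270 d, or 30.48 h.

τ ≈ 30.5 h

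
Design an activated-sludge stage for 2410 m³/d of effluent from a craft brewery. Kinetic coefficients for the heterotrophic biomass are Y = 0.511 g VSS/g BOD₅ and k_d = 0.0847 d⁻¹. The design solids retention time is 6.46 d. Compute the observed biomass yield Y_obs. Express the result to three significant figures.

Y_obs ≈ 0.330 g VSS/g BOD₅

Observed yield with endogenous decay: Y_obs = Y / (1 + k_d·θ_c) = 0.511 / (1 + 0.0847 × 6.46) = 0.511 / 1.547 = 0.3303 g VSS/g BOD₅.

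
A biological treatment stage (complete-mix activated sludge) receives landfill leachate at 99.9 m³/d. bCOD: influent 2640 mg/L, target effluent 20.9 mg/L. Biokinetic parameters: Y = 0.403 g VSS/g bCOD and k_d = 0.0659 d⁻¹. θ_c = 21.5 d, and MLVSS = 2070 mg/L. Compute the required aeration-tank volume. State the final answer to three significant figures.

Rearranging the biomass balance for a CMAS with decay, V = Y·Q·ΔS·θ_c / [X·(1+k_d θ_c)] = 0.403 × 99.9 × (2640 − 20.9) × 21.5 / [2070 × (1 + 0.0659 × 21.5)] = 2.27×10^6 / 5003 = 453.1 m³.

V ≈ 453 m³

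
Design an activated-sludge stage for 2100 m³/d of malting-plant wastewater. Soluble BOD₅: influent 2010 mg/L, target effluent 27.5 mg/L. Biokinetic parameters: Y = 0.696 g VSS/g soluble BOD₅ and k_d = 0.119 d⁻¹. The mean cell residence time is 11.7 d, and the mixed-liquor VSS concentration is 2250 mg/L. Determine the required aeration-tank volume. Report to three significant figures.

From the SRT design equation V = Y Q (S₀−S) θ_c / [X (1 + k_d θ_c)] = 0.696 × 2100 × (2010 − 27.5) × 11.7 / [2250 × (1 + 0.119 × 11.7)] = 3.39×10^7 / 5383 = 6298 m³.

V ≈ 6300 m³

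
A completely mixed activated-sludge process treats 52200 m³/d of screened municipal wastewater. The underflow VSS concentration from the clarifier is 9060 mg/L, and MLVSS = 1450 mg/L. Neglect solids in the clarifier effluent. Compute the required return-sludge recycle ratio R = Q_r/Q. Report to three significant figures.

R ≈ 0.191

Solids balance on the clarifier gives (1+R)X = R·X_r, so R = X/(X_r − X) = 1450 / (9060 − 1450) = 0.1905.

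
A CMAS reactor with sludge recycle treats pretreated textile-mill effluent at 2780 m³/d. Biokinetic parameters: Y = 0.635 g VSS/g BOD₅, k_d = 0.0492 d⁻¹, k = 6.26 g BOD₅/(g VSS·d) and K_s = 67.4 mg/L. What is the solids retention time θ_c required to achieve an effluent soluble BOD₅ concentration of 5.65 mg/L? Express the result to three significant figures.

θ_c ≈ 3.87 d

Specific growth rate at S = 5.65 mg/L: μ = YkS/(K_s+S) = 0.635·6.26·5.65/(67.4+5.65) = 0.3075 d⁻¹.
θ_c = 1/(μ − k_d) = 1/(0.3075 − 0.0492) = 1/0.2583 = 3.872 d.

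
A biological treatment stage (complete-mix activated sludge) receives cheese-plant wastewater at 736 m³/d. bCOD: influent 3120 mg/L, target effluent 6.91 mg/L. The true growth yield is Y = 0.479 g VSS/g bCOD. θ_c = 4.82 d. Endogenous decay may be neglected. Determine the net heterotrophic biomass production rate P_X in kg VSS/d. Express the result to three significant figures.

No decay correction is needed, so Y_obs = Y = 0.479.
Mass of bCOD removed per day: Q(S₀ − S) = 736 × 3113 g/m³ = 2291 kg/d.
Net biomass production P_X = Y_obs × Q·(S₀ − S) = 0.4790 × 2291 = 1098 kg VSS/d.

P_X ≈ 1100 kg VSS/d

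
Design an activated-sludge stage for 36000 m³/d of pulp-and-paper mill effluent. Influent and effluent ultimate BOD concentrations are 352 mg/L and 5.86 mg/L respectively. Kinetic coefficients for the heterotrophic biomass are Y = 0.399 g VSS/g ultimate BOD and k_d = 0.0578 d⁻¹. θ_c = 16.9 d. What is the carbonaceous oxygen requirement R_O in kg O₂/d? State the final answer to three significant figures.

Observed yield with endogenous decay: Y_obs = Y / (1 + k_d·θ_c) = 0.399 / (1 + 0.0578 × 16.9) = 0.399 / 1.977 = 0.2018 g VSS/g ultimate BOD.
Q·(S₀ − S) = 36000 × (352 − 5.86) × 10⁻³ = 12461 kg/d removed.
P_X = Y_obs·Q·(S₀ − S) = 0.2018 × 12461 = 2515 kg VSS/d.
R_O = Q·(S₀ − S) − 1.42·P_X = 12461 − 1.42 × 2515 = 8890 kg O₂/d.

R_O ≈ 8890 kg O₂/d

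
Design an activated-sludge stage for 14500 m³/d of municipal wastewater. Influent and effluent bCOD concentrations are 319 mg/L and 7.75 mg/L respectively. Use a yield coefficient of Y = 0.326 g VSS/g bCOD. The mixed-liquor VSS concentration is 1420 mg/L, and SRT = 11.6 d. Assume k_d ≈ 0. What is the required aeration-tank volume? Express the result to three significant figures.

Biomass mass balance (decay neglected): V·X = Y·Q·(S₀ − S)·θ_c, so V = 0.326 × 14500 × (319 − 7.75) × 11.6 / 1420 = 12019 m³.

V ≈ 12000 m³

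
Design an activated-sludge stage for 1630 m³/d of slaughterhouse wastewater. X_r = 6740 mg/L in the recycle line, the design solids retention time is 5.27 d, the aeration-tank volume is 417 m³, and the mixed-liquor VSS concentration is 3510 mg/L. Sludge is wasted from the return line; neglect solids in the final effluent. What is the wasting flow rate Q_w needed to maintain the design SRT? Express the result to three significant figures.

θ_c = V·X/(Q_w·X_r) when wasting from the recycle, so Q_w = V·X/(θ_c·X_r) = 417.0 × 3510 / (5.27 × 6740) = 41.21 m³/d.

Q_w ≈ 41.2 m³/d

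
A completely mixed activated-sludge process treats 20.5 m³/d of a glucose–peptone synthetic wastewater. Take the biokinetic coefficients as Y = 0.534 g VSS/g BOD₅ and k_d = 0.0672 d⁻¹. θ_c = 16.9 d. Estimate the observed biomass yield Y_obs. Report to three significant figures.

Observed yield with endogenous decay: Y_obs = Y / (1 + k_d·θ_c) = 0.534 / (1 + 0.0672 × 16.9) = 0.534 / 2.136 = 0.2500 g VSS/g BOD₅.

Y_obs ≈ 0.250 g VSS/g BOD₅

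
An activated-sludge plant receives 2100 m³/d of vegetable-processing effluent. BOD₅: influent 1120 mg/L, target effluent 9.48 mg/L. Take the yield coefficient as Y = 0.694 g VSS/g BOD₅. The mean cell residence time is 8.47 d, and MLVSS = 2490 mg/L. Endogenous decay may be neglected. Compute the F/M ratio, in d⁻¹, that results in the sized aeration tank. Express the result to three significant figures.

F/M ≈ 0.172 d⁻¹

With k_d = 0 the design equation reduces to V = Y Q (S₀−S) θ_c / X = 0.694 × 2100 × (1120 − 9.48) × 8.47 / 2490 = 5505 m³.
F/M = applied load / biomass = Q·S₀/(V·X) = 2100 × 1120 / (5505 × 2490) = 0.1716 d⁻¹.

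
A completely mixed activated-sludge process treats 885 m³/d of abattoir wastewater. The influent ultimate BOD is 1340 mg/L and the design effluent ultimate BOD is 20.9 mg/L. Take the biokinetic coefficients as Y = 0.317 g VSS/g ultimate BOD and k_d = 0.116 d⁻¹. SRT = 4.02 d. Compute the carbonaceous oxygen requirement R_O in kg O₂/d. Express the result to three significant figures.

The observed yield is Y_obs = Y/(1 + k_d·θ_c) = 0.317 / (1 + 0.116 × 4.02) = 0.317 / 1.466 = 0.2162 g VSS per g ultimate BOD removed.
Substrate removed = Q·(S₀ − S) = 885 m³/d × (1340 − 20.9) g/m³ = 1.17×10^6 g/d = 1167 kg/d.
Net sludge production P_X = 0.2162 × 1167 = 252.4 kg VSS/d.
Carbonaceous O₂ demand = substrate oxidised − cell-mass equivalent = 1167 − 1.42 × 252.4 = 809.0 kg O₂/d.

R_O ≈ 809 kg O₂/d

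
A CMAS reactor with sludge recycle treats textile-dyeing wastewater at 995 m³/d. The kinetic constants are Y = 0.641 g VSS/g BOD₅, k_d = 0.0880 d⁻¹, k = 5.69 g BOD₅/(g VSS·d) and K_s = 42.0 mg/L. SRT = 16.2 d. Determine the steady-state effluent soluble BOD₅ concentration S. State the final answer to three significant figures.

S ≈ 1.80 mg/L

From the Monod/SRT balance for a CMAS, S = K_s·(1+k_d θ_c)/[θ_c·(Y k − k_d) − 1] = 42.0 × (1 + 0.0880 × 16.2) / [16.2 × (0.641 × 5.69 − 0.0880) − 1] = 101.9 / 56.66 = 1.798 mg/L.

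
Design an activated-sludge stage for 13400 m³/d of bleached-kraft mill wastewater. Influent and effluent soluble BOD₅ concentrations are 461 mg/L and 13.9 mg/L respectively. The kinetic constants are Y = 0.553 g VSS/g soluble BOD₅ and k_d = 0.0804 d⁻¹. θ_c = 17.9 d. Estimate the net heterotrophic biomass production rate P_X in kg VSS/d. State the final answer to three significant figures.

Observed yield with endogenous decay: Y_obs = Y / (1 + k_d·θ_c) = 0.553 / (1 + 0.0804 × 17.9) = 0.553 / 2.439 = 0.2267 g VSS/g soluble BOD₅.
Q·(S₀ − S) = 13400 × (461 − 13.9) × 10⁻³ = 5991 kg/d removed.
Biomass produced: P_X = Y_obs·Q·ΔS = 0.2267 × 5991 ≈ 1358 kg VSS/d.

P_X ≈ 1360 kg VSS/d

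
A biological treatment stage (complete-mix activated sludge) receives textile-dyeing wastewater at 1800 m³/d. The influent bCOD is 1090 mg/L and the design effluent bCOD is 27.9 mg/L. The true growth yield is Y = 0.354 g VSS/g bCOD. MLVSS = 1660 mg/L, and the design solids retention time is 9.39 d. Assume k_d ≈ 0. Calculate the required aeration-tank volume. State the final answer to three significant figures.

V ≈ 3830 m³

V·X = Y·Q·ΔS·θ_c gives V = 0.354 × 1800 × (1090 − 27.9) × 9.39 / 1660 = 3828 m³.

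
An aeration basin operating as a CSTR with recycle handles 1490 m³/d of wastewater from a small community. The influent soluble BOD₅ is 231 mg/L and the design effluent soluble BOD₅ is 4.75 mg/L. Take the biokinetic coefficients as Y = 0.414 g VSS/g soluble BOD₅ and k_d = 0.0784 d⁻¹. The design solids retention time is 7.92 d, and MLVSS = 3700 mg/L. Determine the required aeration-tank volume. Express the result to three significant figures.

Rearranging the biomass balance for a CMAS with decay, V = Y·Q·ΔS·θ_c / [X·(1+k_d θ_c)] = 0.414 × 1490 × (231 − 4.75) × 7.92 / [3700 × (1 + 0.0784 × 7.92)] = 1.11×10^6 / 5997 = 184.3 m³.

V ≈ 184 m³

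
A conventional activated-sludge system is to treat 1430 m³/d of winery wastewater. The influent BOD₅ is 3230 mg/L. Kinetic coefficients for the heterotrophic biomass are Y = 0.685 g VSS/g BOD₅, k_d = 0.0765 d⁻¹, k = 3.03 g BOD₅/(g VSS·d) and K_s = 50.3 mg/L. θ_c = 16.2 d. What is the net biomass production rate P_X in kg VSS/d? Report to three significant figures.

P_X ≈ 1410 kg VSS/d

For a completely mixed reactor with recycle the Lawrence–McCarty relation gives S = K_s·(1 + k_d·θ_c) / [θ_c·(Y·k − k_d) − 1] = 50.3 × (1 + 0.0765 × 16.2) / [16.2 × (0.685 × 3.03 − 0.0765) − 1] = 112.6 / 31.38 = 3.589 mg/L.
Observed yield with endogenous decay: Y_obs = Y / (1 + k_d·θ_c) = 0.685 / (1 + 0.0765 × 16.2) = 0.685 / 2.239 = 0.3059 g VSS/g BOD₅.
ΔS = 3230 − 3.59 = 3226 mg/L, so the substrate removal rate is 1430 × 3226/1000 = 4614 kg BOD₅/d.
P_X = Y_obs · Q(S₀ − S) = 0.3059 × 4614 = 1411 kg VSS/d.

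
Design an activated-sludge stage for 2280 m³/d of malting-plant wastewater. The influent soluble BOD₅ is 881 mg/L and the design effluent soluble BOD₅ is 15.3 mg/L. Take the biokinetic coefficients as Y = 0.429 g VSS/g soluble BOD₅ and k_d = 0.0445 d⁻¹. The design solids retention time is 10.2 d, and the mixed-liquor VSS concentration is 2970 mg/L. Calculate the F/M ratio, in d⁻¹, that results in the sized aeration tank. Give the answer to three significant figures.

F/M ≈ 0.338 d⁻¹

Steady-state biomass mass balance: V·X·(1 + k_d·θ_c) = Y·Q·(S₀ − S)·θ_c, so V = 0.429 × 2280 × (881 − 15.3) × 10.2 / [2970 × (1 + 0.0445 × 10.2)] = 8.64×10^6 / 4318 = 2000 m³.
F/M = Q·S₀ / (V·X) = 2280 × 881 / (2000 × 2970) = 0.3381 g soluble BOD₅·(g VSS·d)⁻¹.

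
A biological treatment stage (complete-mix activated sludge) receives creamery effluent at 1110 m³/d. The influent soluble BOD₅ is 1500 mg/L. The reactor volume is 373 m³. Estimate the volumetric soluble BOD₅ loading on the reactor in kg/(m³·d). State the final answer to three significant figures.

Volumetric loading L_v = Q·S₀ / V = 1110 × 1500 g/m³ / 373.0 m³ = 4464 g/(m³·d) = 4.464 kg soluble BOD₅/(m³·d).

L_v ≈ 4.46 kg soluble BOD₅/(m³·d)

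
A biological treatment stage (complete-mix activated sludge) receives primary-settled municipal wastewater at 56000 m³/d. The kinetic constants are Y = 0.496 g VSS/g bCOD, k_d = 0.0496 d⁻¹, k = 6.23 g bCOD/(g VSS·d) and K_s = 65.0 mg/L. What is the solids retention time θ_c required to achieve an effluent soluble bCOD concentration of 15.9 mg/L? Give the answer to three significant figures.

From 1/θ_c = Y·k·S/(K_s + S) − k_d: Y·k·S/(K_s+S) = 0.496 × 6.23 × 15.9 / (65.0 + 15.9) = 0.6073 d⁻¹.
θ_c = 1/(μ − k_d) = 1/(0.6073 − 0.0496) = 1/0.5577 = 1.793 d.

θ_c ≈ 1.79 d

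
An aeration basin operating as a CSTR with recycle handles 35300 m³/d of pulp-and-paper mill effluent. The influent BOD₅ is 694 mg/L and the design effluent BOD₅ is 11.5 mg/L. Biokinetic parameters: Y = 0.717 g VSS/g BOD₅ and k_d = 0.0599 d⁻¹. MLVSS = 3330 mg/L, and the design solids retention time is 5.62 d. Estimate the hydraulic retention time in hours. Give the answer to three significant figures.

From the SRT design equation V = Y Q (S₀−S) θ_c / [X (1 + k_d θ_c)] = 0.717 × 35300 × (694 − 11.5) × 5.62 / [3330 × (1 + 0.0599 × 5.62)] = 9.71×10^7 / 4451 = 21811 m³.
Hydraulic retention time τ = V/Q = 21811 / 35300 = 0.6179 d = 14.83 h.

τ ≈ 14.8 h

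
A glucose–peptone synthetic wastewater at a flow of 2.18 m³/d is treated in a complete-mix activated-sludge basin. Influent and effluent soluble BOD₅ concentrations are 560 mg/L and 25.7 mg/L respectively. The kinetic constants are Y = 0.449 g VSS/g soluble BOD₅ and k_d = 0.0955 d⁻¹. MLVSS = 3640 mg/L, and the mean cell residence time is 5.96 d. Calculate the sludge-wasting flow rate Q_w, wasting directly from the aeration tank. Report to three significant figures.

Steady-state biomass mass balance: V·X·(1 + k_d·θ_c) = Y·Q·(S₀ − S)·θ_c, so V = 0.449 × 2.18 × (560 − 25.7) × 5.96 / [3640 × (1 + 0.0955 × 5.96)] = 3.12×10^3 / 5712 = 0.5457 m³.
Wasting from the aeration tank: Q_w = V / θ_c = 0.5457 / 5.96 = 0.09156 m³/d.

Q_w ≈ 0.0916 m³/d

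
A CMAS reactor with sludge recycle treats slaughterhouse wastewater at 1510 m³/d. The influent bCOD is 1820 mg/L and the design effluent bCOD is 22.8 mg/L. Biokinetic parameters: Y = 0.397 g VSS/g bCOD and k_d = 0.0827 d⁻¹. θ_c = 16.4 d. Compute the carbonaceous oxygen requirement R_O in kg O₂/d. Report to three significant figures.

Correct the yield for decay: Y_obs = Y/(1 + k_d θ_c) = 0.397 / (1 + 0.0827 × 16.4) = 0.397 / 2.356 = 0.1685.
ΔS = 1820 − 22.8 = 1797 mg/L, so the substrate removal rate is 1510 × 1797/1000 = 2714 kg bCOD/d.
Biomass synthesised: P_X = Y_obs × 2714 = 457.2 kg VSS/d.
R_O = Q·(S₀ − S) − 1.42·P_X = 2714 − 1.42 × 457.2 = 2065 kg O₂/d.

R_O ≈ 2060 kg O₂/d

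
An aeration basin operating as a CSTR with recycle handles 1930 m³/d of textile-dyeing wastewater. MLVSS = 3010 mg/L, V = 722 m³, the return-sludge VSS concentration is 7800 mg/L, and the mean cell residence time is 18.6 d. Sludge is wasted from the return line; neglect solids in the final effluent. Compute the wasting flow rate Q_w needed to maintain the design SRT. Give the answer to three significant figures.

θ_c = V·X/(Q_w·X_r) when wasting from the recycle, so Q_w = V·X/(θ_c·X_r) = 722.0 × 3010 / (18.6 × 7800) = 14.98 m³/d.

Q_w ≈ 15.0 m³/d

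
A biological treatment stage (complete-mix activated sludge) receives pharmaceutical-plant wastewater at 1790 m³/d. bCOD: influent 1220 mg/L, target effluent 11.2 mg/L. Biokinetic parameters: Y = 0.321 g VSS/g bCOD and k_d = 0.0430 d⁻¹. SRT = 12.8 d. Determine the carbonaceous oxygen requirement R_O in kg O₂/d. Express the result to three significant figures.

R_O ≈ 1530 kg O₂/d

The observed yield is Y_obs = Y/(1 + k_d·θ_c) = 0.321 / (1 + 0.0430 × 12.8) = 0.321 / 1.550 = 0.2070 g VSS per g bCOD removed.
Q·(S₀ − S) = 1790 × (1220 − 11.2) × 10⁻³ = 2164 kg/d removed.
Biomass synthesised: P_X = Y_obs × 2164 = 448.0 kg VSS/d.
R_O = Q·ΔS − 1.42 P_X = 2164 − 636.1 = 1528 kg O₂/d.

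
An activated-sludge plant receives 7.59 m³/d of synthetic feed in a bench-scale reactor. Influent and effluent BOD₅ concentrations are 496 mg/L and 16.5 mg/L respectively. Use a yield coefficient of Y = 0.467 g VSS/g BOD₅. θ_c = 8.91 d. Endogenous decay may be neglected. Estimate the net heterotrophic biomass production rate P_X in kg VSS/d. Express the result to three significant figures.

P_X ≈ 1.70 kg VSS/d

No decay correction is needed, so Y_obs = Y = 0.467.
Q·(S₀ − S) = 7.59 × (496 − 16.5) × 10⁻³ = 3.639 kg/d removed.
P_X = Y_obs · Q(S₀ − S) = 0.4670 × 3.639 = 1.700 kg VSS/d.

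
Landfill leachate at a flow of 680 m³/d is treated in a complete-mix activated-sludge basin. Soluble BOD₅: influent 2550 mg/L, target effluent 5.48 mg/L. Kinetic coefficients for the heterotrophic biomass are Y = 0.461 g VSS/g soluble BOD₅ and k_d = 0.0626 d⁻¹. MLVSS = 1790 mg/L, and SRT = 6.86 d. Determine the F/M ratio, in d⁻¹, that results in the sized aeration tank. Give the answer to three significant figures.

F/M ≈ 0.453 d⁻¹

Rearranging the biomass balance for a CMAS with decay, V = Y·Q·ΔS·θ_c / [X·(1+k_d θ_c)] = 0.461 × 680 × (2550 − 5.48) × 6.86 / [1790 × (1 + 0.0626 × 6.86)] = 5.47×10^6 / 2559 = 2139 m³.
F/M = applied load / biomass = Q·S₀/(V·X) = 680 × 2550 / (2139 × 1790) = 0.4530 d⁻¹.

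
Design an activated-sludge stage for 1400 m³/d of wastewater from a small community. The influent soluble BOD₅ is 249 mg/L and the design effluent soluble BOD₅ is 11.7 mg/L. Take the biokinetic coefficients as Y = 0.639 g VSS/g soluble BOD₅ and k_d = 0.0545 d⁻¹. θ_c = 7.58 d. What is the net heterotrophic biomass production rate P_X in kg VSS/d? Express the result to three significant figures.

P_X ≈ 150 kg VSS/d

Y_obs = Y / (1 + k_d θ_c) = 0.639 / (1 + 0.0545 × 7.58) = 0.639 / 1.413 = 0.4522.
Q·(S₀ − S) = 1400 × (249 − 11.7) × 10⁻³ = 332.2 kg/d removed.
So the net sludge growth is P_X = 0.4522 × 332.2 = 150.2 kg VSS/d.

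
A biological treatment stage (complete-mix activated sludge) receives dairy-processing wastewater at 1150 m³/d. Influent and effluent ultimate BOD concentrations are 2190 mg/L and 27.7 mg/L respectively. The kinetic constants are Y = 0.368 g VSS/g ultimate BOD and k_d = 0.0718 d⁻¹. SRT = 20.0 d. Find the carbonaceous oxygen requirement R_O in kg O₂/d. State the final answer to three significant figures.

R_O ≈ 1950 kg O₂/d

The observed yield is Y_obs = Y/(1 + k_d·θ_c) = 0.368 / (1 + 0.0718 × 20.0) = 0.368 / 2.436 = 0.1511 g VSS per g ultimate BOD removed.
Mass of ultimate BOD removed per day: Q(S₀ − S) = 1150 × 2162 g/m³ = 2487 kg/d.
Net sludge production P_X = 0.1511 × 2487 = 375.7 kg VSS/d.
R_O = Q·(S₀ − S) − 1.42·P_X = 2487 − 1.42 × 375.7 = 1953 kg O₂/d.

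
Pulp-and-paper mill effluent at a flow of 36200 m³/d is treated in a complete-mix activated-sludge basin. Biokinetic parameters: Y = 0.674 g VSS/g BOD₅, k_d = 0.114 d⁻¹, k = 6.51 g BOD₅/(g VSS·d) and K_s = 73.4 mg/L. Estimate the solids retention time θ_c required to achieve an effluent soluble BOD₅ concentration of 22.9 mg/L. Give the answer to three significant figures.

At the target effluent, Y k S/(K_s+S) = 0.674×6.51×22.9/96.30 = 1.043 d⁻¹.
θ_c = 1/(μ − k_d) = 1/(1.043 − 0.114) = 1/0.9294 = 1.076 d.

θ_c ≈ 1.08 d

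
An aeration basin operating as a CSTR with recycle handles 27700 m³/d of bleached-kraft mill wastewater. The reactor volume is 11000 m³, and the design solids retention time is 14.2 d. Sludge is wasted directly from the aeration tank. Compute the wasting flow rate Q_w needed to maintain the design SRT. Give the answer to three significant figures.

For wasting at MLVSS concentration, Q_w = V/θ_c = 11000/14.2 = 774.6 m³/d.

Q_w ≈ 775 m³/d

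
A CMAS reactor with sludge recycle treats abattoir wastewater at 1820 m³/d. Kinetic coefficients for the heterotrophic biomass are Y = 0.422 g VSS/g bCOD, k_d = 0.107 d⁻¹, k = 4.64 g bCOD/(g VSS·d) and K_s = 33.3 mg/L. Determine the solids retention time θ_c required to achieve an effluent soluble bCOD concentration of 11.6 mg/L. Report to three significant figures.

From 1/θ_c = Y·k·S/(K_s + S) − k_d: Y·k·S/(K_s+S) = 0.422 × 4.64 × 11.6 / (33.3 + 11.6) = 0.5059 d⁻¹.
θ_c = 1/(μ − k_d) = 1/(0.5059 − 0.107) = 1/0.3989 = 2.507 d.

θ_c ≈ 2.51 d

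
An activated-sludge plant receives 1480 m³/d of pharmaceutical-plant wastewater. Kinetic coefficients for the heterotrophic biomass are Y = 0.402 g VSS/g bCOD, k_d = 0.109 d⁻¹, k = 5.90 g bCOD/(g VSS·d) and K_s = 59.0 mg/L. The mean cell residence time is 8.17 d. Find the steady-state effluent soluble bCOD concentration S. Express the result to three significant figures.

Effluent substrate depends only on kinetics and SRT: S = K_s(1 + k_d θ_c) / [θ_c(Yk − k_d) − 1] = 59.0 × (1 + 0.109 × 8.17) / [8.17 × (0.402 × 5.90 − 0.109) − 1] = 111.5 / 17.49 = 6.378 mg/L.

S ≈ 6.38 mg/L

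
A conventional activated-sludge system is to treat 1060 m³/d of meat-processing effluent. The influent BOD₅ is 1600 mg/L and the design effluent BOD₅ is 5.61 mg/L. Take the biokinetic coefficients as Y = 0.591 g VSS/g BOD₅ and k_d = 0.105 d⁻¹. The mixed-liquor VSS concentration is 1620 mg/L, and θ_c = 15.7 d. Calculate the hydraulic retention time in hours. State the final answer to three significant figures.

Steady-state biomass mass balance: V·X·(1 + k_d·θ_c) = Y·Q·(S₀ − S)·θ_c, so V = 0.591 × 1060 × (1600 − 5.61) × 15.7 / [1620 × (1 + 0.105 × 15.7)] = 1.57×10^7 / 4291 = 3655 m³.
Hydraulic retention time τ = V/Q = 3655 / 1060 = 3.448 d = 82.75 h.

τ ≈ 82.8 h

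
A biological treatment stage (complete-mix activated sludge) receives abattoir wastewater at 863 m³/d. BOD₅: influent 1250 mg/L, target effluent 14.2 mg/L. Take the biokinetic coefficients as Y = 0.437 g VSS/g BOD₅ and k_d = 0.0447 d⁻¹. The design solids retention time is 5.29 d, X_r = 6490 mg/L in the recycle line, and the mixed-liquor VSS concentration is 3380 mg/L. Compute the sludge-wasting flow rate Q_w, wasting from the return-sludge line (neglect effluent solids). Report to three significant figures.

Rearranging the biomass balance for a CMAS with decay, V = Y·Q·ΔS·θ_c / [X·(1+k_d θ_c)] = 0.437 × 863 × (1250 − 14.2) × 5.29 / [3380 × (1 + 0.0447 × 5.29)] = 2.47×10^6 / 4179 = 589.9 m³.
θ_c = V·X/(Q_w·X_r) when wasting from the recycle, so Q_w = V·X/(θ_c·X_r) = 589.9 × 3380 / (5.29 × 6490) = 58.08 m³/d.

Q_w ≈ 58.1 m³/d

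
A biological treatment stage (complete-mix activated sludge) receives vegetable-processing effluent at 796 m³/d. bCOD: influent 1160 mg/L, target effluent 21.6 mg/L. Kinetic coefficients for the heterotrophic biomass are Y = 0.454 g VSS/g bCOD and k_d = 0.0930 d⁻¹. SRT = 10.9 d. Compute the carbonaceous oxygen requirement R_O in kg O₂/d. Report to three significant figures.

Correct the yield for decay: Y_obs = Y/(1 + k_d θ_c) = 0.454 / (1 + 0.0930 × 10.9) = 0.454 / 2.014 = 0.2255.
Q·(S₀ − S) = 796 × (1160 − 21.6) × 10⁻³ = 906.2 kg/d removed.
Net sludge production P_X = 0.2255 × 906.2 = 204.3 kg VSS/d.
Carbonaceous O₂ demand = substrate oxidised − cell-mass equivalent = 906.2 − 1.42 × 204.3 = 616.1 kg O₂/d.

R_O ≈ 616 kg O₂/d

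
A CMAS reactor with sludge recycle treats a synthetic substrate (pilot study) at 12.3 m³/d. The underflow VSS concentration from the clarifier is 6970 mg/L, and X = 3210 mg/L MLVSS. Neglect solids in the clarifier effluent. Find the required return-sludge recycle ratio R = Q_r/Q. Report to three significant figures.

R ≈ 0.854

Solids balance on the clarifier gives (1+R)X = R·X_r, so R = X/(X_r − X) = 3210 / (6970 − 3210) = 0.8537.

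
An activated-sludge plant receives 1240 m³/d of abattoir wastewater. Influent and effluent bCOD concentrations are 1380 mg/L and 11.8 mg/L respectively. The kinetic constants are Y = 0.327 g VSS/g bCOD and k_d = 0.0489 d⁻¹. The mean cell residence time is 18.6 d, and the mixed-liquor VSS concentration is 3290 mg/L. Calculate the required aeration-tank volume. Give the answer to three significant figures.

V ≈ 1640 m³

Rearranging the biomass balance for a CMAS with decay, V = Y·Q·ΔS·θ_c / [X·(1+k_d θ_c)] = 0.327 × 1240 × (1380 − 11.8) × 18.6 / [3290 × (1 + 0.0489 × 18.6)] = 1.03×10^7 / 6282 = 1643 m³.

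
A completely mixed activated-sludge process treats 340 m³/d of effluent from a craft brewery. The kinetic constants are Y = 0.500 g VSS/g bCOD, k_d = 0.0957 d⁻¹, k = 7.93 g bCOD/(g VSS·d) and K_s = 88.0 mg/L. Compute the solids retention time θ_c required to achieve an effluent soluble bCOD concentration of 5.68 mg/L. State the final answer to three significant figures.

Specific growth rate at S = 5.68 mg/L: μ = YkS/(K_s+S) = 0.500·7.93·5.68/(88.0+5.68) = 0.2404 d⁻¹.
Then 1/θ_c = μ − k_d = 0.2404 − 0.0957 = 0.1447 d⁻¹, giving θ_c = 6.911 d.

θ_c ≈ 6.91 d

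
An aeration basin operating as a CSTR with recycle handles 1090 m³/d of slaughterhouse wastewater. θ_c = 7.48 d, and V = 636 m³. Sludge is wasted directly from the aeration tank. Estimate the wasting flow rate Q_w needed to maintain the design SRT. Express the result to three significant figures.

Q_w ≈ 85.0 m³/d

With mixed-liquor wasting, θ_c = V/Q_w, so Q_w = V/θ_c = 636.0/7.48 = 85.03 m³/d.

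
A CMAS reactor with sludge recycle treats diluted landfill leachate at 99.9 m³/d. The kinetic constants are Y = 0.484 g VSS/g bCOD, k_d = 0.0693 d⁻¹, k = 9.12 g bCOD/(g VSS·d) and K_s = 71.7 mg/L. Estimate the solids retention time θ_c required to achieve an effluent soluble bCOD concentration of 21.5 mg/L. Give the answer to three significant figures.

From 1/θ_c = Y·k·S/(K_s + S) − k_d: Y·k·S/(K_s+S) = 0.484 × 9.12 × 21.5 / (71.7 + 21.5) = 1.018 d⁻¹.
1/θ_c = 1.018 − 0.0693 = 0.9490 d⁻¹, so θ_c = 1.054 d.

θ_c ≈ 1.05 d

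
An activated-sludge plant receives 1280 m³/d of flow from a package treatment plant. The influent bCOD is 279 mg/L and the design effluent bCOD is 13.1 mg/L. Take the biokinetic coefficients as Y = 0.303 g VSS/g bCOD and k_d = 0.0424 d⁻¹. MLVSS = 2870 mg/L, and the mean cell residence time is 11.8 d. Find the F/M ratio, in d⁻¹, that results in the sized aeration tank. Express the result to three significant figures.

F/M ≈ 0.440 d⁻¹

Steady-state biomass mass balance: V·X·(1 + k_d·θ_c) = Y·Q·(S₀ − S)·θ_c, so V = 0.303 × 1280 × (279 − 13.1) × 11.8 / [2870 × (1 + 0.0424 × 11.8)] = 1.22×10^6 / 4306 = 282.6 m³.
F/M = Q·S₀ / (V·X) = 1280 × 279 / (282.6 × 2870) = 0.4403 g bCOD·(g VSS·d)⁻¹.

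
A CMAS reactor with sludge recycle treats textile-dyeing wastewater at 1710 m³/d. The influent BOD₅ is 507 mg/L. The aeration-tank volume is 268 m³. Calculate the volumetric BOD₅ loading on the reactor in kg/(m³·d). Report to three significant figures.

Applied BOD₅ load per unit volume = Q·S₀/V = (1710 × 507/1000)/268.0 = 3.235 kg BOD₅·m⁻³·d⁻¹.

L_v ≈ 3.23 kg BOD₅/(m³·d)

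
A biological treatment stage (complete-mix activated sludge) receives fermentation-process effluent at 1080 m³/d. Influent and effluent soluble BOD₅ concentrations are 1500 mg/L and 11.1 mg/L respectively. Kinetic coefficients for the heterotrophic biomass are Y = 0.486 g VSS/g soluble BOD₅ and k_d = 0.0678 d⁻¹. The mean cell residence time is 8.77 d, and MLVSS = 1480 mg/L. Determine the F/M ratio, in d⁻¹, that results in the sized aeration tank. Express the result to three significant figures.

F/M ≈ 0.377 d⁻¹

Rearranging the biomass balance for a CMAS with decay, V = Y·Q·ΔS·θ_c / [X·(1+k_d θ_c)] = 0.486 × 1080 × (1500 − 11.1) × 8.77 / [1480 × (1 + 0.0678 × 8.77)] = 6.85×10^6 / 2360 = 2904 m³.
F/M = Q·S₀ / (V·X) = 1080 × 1500 / (2904 × 1480) = 0.3769 g soluble BOD₅·(g VSS·d)⁻¹.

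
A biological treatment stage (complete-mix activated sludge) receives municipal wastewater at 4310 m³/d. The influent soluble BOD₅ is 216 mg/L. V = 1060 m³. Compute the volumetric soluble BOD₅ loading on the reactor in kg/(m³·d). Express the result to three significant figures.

L_v ≈ 0.878 kg soluble BOD₅/(m³·d)

L_v = Q S₀ / V = 4310 × 216 × 10⁻³ / 1060 = 0.8783 kg/(m³·d).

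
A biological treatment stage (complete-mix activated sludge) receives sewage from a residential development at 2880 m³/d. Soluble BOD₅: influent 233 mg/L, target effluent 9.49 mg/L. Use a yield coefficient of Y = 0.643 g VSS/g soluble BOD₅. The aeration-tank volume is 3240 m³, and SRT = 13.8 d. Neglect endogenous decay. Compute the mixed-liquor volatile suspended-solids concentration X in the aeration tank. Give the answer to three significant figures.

From V·X = Y·Q·(S₀ − S)·θ_c (decay neglected): X = 0.643 × 2880 × (233 − 9.49) × 13.8 / 3240 = 1763 mg/L.

X ≈ 1760 mg/L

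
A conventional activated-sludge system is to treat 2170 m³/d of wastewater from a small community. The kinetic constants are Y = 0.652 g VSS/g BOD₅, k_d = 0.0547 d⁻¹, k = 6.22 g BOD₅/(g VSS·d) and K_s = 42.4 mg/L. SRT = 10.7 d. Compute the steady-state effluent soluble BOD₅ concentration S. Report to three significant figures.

For a completely mixed reactor with recycle the Lawrence–McCarty relation gives S = K_s·(1 + k_d·θ_c) / [θ_c·(Y·k − k_d) − 1] = 42.4 × (1 + 0.0547 × 10.7) / [10.7 × (0.652 × 6.22 − 0.0547) − 1] = 67.22 / 41.81 = 1.608 mg/L.

S ≈ 1.61 mg/L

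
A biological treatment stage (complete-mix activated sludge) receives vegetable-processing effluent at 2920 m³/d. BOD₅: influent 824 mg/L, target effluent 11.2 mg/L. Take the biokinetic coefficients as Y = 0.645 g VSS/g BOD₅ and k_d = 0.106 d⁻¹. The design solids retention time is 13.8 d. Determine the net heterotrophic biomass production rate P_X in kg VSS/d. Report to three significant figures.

P_X ≈ 622 kg VSS/d

The observed yield is Y_obs = Y/(1 + k_d·θ_c) = 0.645 / (1 + 0.106 × 13.8) = 0.645 / 2.463 = 0.2619 g VSS per g BOD₅ removed.
Mass of BOD₅ removed per day: Q(S₀ − S) = 2920 × 812.8 g/m³ = 2373 kg/d.
Biomass produced: P_X = Y_obs·Q·ΔS = 0.2619 × 2373 ≈ 621.6 kg VSS/d.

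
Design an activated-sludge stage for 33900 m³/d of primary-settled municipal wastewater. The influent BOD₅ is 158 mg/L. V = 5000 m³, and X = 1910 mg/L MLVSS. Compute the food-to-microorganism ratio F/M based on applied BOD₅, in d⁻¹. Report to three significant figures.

F/M ≈ 0.561 d⁻¹

F/M = Q·S₀ / (V·X) = 33900 × 158 / (5000 × 1910) = 0.5609 g BOD₅·(g VSS·d)⁻¹.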